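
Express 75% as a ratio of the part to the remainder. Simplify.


Part = 75%, Remainder = 25%
Ratio = 75:25
GCD(75, 25) = 25
Simplify: 3:1 = 3:1

3:1


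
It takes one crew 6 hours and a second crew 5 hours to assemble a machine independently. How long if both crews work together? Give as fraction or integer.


Rate of A = 1/6 job per hour
Rate of B = 1/5 job per hour
Combined rate = 1/6 + 1/5
Find common denominator: (5 + 6)/(6*5) = 11/30
Combined rate = 11/30 job per hour
Time together = 1 / (11/30) = 30/11 hours

30/11


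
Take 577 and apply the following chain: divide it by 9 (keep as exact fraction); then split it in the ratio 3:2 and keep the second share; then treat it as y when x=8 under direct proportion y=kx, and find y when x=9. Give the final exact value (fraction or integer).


Start with 577.
Step 1: Divide by 9: 577 / 9 = 577/9
Step 2: Split 3:2, second share = 577/9 * 2/5 = 1154/45
Step 3: Direct prop: k = (1154/45)/8; new y = k*9 = 1154/45*9/8 = 577/20
Final result = 577/20

577/20


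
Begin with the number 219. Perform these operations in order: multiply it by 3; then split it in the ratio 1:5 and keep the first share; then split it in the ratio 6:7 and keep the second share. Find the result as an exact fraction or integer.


Start with 219.
Step 1: Multiply by 3: 219 * 3 = 657
Step 2: Split 1:5, first share = 657 * 1/6 = 219/2
Step 3: Split 6:7, second share = 219/2 * 7/13 = 1533/26
Final result = 1533/26

1533/26


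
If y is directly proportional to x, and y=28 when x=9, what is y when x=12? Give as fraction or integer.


Direct proportion: y = kx
Find k: k = 28/9 = 28/9
Compute y at x=12: y = 28/9 * 12
y = 112/3

112/3


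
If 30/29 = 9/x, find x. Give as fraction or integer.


Setting up: 30/29 = 9/x
Cross multiply: 30 * x = 29 * 9
30x = 261
x = 261/30
x = 87/10

87/10


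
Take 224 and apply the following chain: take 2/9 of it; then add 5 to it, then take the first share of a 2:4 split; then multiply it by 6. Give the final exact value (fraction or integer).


Start with 224.
Step 1: Take 2/9: 224 * 2/9 = 448/9
Step 2: Add 5: 448/9+5=493/9; split 2:4 first = 493/9*2/6 = 493/27
Step 3: Multiply by 6: 493/27 * 6 = 986/9
Final result = 986/9

986/9


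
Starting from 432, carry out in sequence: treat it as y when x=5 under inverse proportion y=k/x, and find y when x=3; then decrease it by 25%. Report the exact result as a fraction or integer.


Start with 432.
Step 1: Inverse prop: k = (432)*5; new y = k/3 = 432*5/3 = 720
Step 2: Decrease by 25%: 720 * 75/100 = 540
Final result = 540

540


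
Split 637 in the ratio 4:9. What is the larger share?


Total parts = 4 + 9 = 13
Value per part = 637 / 13 = 49
First share = 4 * 49 = 196
Second share = 9 * 49 = 441
Larger share = 441

441


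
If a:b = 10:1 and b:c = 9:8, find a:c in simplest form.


Given a:b = 10:1 and b:c = 9:8
Make b consistent. Multiply first ratio by 9: a:b = 90:9
Multiply second ratio by 1: b:c = 9:8
Now b = 9 in both, so a:b:c = 90:9:8
Therefore a:c = 90:8
Simplify by GCD: a:c = 45:4

45:4


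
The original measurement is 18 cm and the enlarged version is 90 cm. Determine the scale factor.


Original length = 18 cm
Scaled length = 90 cm
Scale factor = 90 / 18
= 5

5


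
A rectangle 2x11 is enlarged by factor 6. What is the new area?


Original dimensions: 2 x 11
Enlargement factor = 6
New width = 2 * 6 = 12
New height = 11 * 6 = 66
New area = 12 * 66 = 792

792


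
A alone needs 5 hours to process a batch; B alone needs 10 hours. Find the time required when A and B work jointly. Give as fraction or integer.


Rate of A = 1/5 job per hour
Rate of B = 1/10 job per hour
Combined rate = 1/5 + 1/10
Find common denominator: (10 + 5)/(5*10) = 15/50
Combined rate = 3/10 job per hour
Time together = 1 / (3/10) = 10/3 hours

10/3


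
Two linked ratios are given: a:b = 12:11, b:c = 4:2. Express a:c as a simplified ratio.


Given a:b = 12:11 and b:c = 4:2
Make b consistent. Multiply first ratio by 4: a:b = 48:44
Multiply second ratio by 11: b:c = 44:22
Now b = 44 in both, so a:b:c = 48:44:22
Therefore a:c = 48:22
Simplify by GCD: a:c = 24:11

24:11


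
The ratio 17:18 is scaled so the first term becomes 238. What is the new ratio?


Original ratio: 17:18
First term target: 238
Scale factor = 238 / 17 = 14
Multiply second term: 18 * 14 = 252
Equivalent ratio = 238:252

238:252


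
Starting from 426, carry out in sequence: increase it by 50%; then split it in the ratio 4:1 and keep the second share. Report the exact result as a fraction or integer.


Start with 426.
Step 1: Increase by 50%: 426 * 150/100 = 639
Step 2: Split 4:1, second share = 639 * 1/5 = 639/5
Final result = 639/5

639/5


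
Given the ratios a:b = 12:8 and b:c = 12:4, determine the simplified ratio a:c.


Given a:b = 12:8 and b:c = 12:4
Make b consistent. Multiply first ratio by 12: a:b = 144:96
Multiply second ratio by 8: b:c = 96:32
Now b = 96 in both, so a:b:c = 144:96:32
Therefore a:c = 144:32
Simplify by GCD: a:c = 9:2

9:2


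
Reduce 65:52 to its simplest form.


Find GCD(65, 52)
GCD = 13
Divide both by 13: 65/13 = 5, 52/13 = 4
Simplified ratio = 5:4

5:4


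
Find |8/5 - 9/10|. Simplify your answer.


Simplify: 8/5 = 8/5 and 9/10 = 9/10
Find common denominator: LCD = 10
Convert: 16/10 and 9/10
Difference = |16 - 9|/10 = 7/10
Simplified = 7/10

7/10


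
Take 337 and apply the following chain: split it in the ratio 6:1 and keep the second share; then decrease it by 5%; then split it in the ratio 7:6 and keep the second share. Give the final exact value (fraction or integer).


Start with 337.
Step 1: Split 6:1, second share = 337 * 1/7 = 337/7
Step 2: Decrease by 5%: 337/7 * 95/100 = 6403/140
Step 3: Split 7:6, second share = 6403/140 * 6/13 = 19209/910
Final result = 19209/910

19209/910


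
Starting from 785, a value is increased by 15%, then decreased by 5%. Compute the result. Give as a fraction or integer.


Start: 785
Step 1: increase by 15% => multiply by 115/100
  785 * 115/100 = 3611/4
Step 2: decrease by 5% => multiply by 95/100
  3611/4 * 95/100 = 68609/80
Final value = 68609/80

68609/80


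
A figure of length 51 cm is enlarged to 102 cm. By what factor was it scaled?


Original length = 51 cm
Scaled length = 102 cm
Scale factor = 102 / 51
= 2

2


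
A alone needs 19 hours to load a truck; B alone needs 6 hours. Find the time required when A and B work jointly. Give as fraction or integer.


Rate of A = 1/19 job per hour
Rate of B = 1/6 job per hour
Combined rate = 1/19 + 1/6
Find common denominator: (6 + 19)/(19*6) = 25/114
Combined rate = 25/114 job per hour
Time together = 1 / (25/114) = 114/25 hours

114/25


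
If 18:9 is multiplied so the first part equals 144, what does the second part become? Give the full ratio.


Original ratio: 18:9
First term target: 144
Scale factor = 144 / 18 = 8
Multiply second term: 9 * 8 = 72
Equivalent ratio = 144:72

144:72


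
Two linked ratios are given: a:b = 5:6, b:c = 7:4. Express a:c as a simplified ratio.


Given a:b = 5:6 and b:c = 7:4
Make b consistent. Multiply first ratio by 7: a:b = 35:42
Multiply second ratio by 6: b:c = 42:24
Now b = 42 in both, so a:b:c = 35:42:24
Therefore a:c = 35:24
Simplify by GCD: a:c = 35:24

35:24


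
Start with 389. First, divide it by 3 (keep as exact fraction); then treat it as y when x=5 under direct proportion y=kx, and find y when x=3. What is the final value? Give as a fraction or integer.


Start with 389.
Step 1: Divide by 3: 389 / 3 = 389/3
Step 2: Direct prop: k = (389/3)/5; new y = k*3 = 389/3*3/5 = 389/5
Final result = 389/5

389/5


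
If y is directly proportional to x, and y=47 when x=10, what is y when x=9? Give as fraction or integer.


Direct proportion: y = kx
Find k: k = 47/10 = 47/10
Compute y at x=9: y = 47/10 * 9
y = 423/10

423/10


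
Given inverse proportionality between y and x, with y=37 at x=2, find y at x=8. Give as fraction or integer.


Inverse proportion: y = k/x
Find k: k = 2 * 37 = 74
Compute y at x=8: y = 74/8
y = 37/4

37/4


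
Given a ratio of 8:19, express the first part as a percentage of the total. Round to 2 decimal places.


Total parts = 8 + 19 = 27
First part fraction = 8/27
Percentage = (8/27) * 100
= 0.296296 * 100
= 29.63%

29.63


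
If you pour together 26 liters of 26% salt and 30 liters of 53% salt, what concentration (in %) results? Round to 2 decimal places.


Solute in mixture 1 = 26% of 26 L = 26*26/100 = 169/25 L
Solute in mixture 2 = 53% of 30 L = 30*53/100 = 159/10 L
Total solute = 169/25 + 159/10 = 1133/50 L
Total volume = 26 + 30 = 56 L
Final concentration = 1133/50/56 * 100 = 40.46%

40.46


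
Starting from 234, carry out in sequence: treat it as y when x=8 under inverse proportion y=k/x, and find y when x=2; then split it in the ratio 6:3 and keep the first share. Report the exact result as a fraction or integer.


Start with 234.
Step 1: Inverse prop: k = (234)*8; new y = k/2 = 234*8/2 = 936
Step 2: Split 6:3, first share = 936 * 6/9 = 624
Final result = 624

624


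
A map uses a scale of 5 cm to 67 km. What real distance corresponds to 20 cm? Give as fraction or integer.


Map scale: 5 cm = 67 km
Measured distance on map = 20 cm
Set up proportion: 20 * 67 / 5
= 1340 / 5
= 268 km

268


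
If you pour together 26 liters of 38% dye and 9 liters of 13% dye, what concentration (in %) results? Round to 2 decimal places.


Solute in mixture 1 = 38% of 26 L = 26*38/100 = 247/25 L
Solute in mixture 2 = 13% of 9 L = 9*13/100 = 117/100 L
Total solute = 247/25 + 117/100 = 221/20 L
Total volume = 26 + 9 = 35 L
Final concentration = 221/20/35 * 100 = 31.57%

31.57


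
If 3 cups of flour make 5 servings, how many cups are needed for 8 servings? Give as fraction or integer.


Original: 3 cups for 5 servings
Target servings = 8
Scaling factor = 8/5
New amount = 3 * 8/5
= 24/5
= 24/5 cups

24/5


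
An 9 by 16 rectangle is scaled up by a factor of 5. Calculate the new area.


Original dimensions: 9 x 16
Enlargement factor = 5
New width = 9 * 5 = 45
New height = 16 * 5 = 80
New area = 45 * 80 = 3600

3600


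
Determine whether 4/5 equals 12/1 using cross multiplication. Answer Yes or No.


Cross multiply to check 4/5 = 12/1
Left cross product: 4 * 1 = 4
Right cross product: 5 * 12 = 60
4 != 60
Not equal, so proportions differ => No

No


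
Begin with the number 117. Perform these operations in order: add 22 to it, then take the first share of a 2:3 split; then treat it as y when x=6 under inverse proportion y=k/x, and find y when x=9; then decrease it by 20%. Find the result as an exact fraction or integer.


Start with 117.
Step 1: Add 22: 117+22=139; split 2:3 first = 139*2/5 = 278/5
Step 2: Inverse prop: k = (278/5)*6; new y = k/9 = 278/5*6/9 = 556/15
Step 3: Decrease by 20%: 556/15 * 80/100 = 2224/75
Final result = 2224/75

2224/75


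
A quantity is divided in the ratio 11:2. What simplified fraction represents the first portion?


Total parts = 11 + 2 = 13
First part fraction = 11/13
Simplify: 11/13 = 11/13

11/13


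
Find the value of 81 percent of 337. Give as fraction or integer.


Compute 81% of 337
Convert percentage: 81% = 81/100
Multiply: 337 * 81/100
= 27297/100
= 27297/100

27297/100


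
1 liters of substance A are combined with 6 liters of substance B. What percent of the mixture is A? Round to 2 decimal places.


Volume of A = 1 L
Volume of B = 6 L
Total volume = 1 + 6 = 7 L
Percentage of A = (1/7) * 100
= 14.29%

14.29


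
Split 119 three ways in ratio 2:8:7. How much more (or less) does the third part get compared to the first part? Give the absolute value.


Total parts = 2 + 8 + 7 = 17
Value per part = 119 / 17 = 7
Shares: 2*7=14, 8*7=56, 7*7=49
Third share = 49, first share = 14
Difference = |49 - 14| = 35

35


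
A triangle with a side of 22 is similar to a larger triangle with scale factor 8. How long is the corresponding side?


Similar triangles have proportional sides
Scale factor = 8
Smaller side = 22
Corresponding larger side = 22 * 8
= 176

176


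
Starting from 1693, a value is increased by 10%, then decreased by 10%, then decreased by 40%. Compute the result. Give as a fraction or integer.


Start: 1693
Step 1: increase by 10% => multiply by 110/100
  1693 * 110/100 = 18623/10
Step 2: decrease by 10% => multiply by 90/100
  18623/10 * 90/100 = 167607/100
Step 3: decrease by 40% => multiply by 60/100
  167607/100 * 60/100 = 502821/500
Final value = 502821/500

502821/500


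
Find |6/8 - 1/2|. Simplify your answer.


Simplify: 6/8 = 3/4 and 1/2 = 1/2
Find common denominator: LCD = 4
Convert: 3/4 and 2/4
Difference = |3 - 2|/4 = 1/4
Simplified = 1/4

1/4


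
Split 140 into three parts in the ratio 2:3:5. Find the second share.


Ratio = 2:3:5
Total parts = 2 + 3 + 5 = 10
Value per part = 140 / 10 = 14
First share = 2 * 14 = 28
Middle share = 3 * 14 = 42
Third share = 5 * 14 = 70

42


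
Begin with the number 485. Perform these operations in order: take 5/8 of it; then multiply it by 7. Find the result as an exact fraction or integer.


Start with 485.
Step 1: Take 5/8: 485 * 5/8 = 2425/8
Step 2: Multiply by 7: 2425/8 * 7 = 16975/8
Final result = 16975/8

16975/8


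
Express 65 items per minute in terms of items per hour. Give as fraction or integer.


Converting from per minute to per hour
Rate = 65 items per minute
Multiply by 60: 65 * 60
= 3900 items per hour

3900


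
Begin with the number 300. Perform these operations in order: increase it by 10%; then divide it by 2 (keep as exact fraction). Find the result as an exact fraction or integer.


Start with 300.
Step 1: Increase by 10%: 300 * 110/100 = 330
Step 2: Divide by 2: 330 / 2 = 165
Final result = 165

165


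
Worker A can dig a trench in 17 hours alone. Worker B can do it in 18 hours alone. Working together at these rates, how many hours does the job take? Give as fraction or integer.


Rate of A = 1/17 job per hour
Rate of B = 1/18 job per hour
Combined rate = 1/17 + 1/18
Find common denominator: (18 + 17)/(17*18) = 35/306
Combined rate = 35/306 job per hour
Time together = 1 / (35/306) = 306/35 hours

306/35


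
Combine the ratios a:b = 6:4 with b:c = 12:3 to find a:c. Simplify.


Given a:b = 6:4 and b:c = 12:3
Make b consistent. Multiply first ratio by 12: a:b = 72:48
Multiply second ratio by 4: b:c = 48:12
Now b = 48 in both, so a:b:c = 72:48:12
Therefore a:c = 72:12
Simplify by GCD: a:c = 6:1

6:1


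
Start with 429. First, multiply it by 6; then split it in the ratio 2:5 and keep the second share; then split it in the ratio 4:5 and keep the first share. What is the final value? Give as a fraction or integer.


Start with 429.
Step 1: Multiply by 6: 429 * 6 = 2574
Step 2: Split 2:5, second share = 2574 * 5/7 = 12870/7
Step 3: Split 4:5, first share = 12870/7 * 4/9 = 5720/7
Final result = 5720/7

5720/7


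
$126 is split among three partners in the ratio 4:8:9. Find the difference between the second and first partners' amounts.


Total parts = 4 + 8 + 9 = 21
Value per part = 126 / 21 = 6
Shares: 4*6=24, 8*6=48, 9*6=54
Second share = 48, first share = 24
Difference = |48 - 24| = 24

24


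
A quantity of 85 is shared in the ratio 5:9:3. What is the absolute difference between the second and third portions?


Total parts = 5 + 9 + 3 = 17
Value per part = 85 / 17 = 5
Shares: 5*5=25, 9*5=45, 3*5=15
Second share = 45, third share = 15
Difference = |45 - 15| = 30

30


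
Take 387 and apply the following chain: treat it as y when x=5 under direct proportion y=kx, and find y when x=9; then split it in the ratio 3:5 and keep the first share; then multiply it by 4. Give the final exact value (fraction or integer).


Start with 387.
Step 1: Direct prop: k = (387)/5; new y = k*9 = 387*9/5 = 3483/5
Step 2: Split 3:5, first share = 3483/5 * 3/8 = 10449/40
Step 3: Multiply by 4: 10449/40 * 4 = 10449/10
Final result = 10449/10

10449/10


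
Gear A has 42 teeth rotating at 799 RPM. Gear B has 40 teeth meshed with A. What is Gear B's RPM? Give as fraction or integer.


Gear ratio: teeth_A * RPM_A = teeth_B * RPM_B
42 * 799 = 40 * RPM_B
33558 = 40 * RPM_B
RPM_B = 33558 / 40
RPM_B = 16779/20

16779/20


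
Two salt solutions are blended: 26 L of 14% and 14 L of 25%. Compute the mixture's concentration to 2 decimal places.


Solute in mixture 1 = 14% of 26 L = 26*14/100 = 91/25 L
Solute in mixture 2 = 25% of 14 L = 14*25/100 = 7/2 L
Total solute = 91/25 + 7/2 = 357/50 L
Total volume = 26 + 14 = 40 L
Final concentration = 357/50/40 * 100 = 17.85%

17.85


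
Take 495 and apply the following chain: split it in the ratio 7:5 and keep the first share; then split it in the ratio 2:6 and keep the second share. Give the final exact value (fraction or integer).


Start with 495.
Step 1: Split 7:5, first share = 495 * 7/12 = 1155/4
Step 2: Split 2:6, second share = 1155/4 * 6/8 = 3465/16
Final result = 3465/16

3465/16


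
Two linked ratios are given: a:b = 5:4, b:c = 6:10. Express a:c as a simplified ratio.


Given a:b = 5:4 and b:c = 6:10
Make b consistent. Multiply first ratio by 6: a:b = 30:24
Multiply second ratio by 4: b:c = 24:40
Now b = 24 in both, so a:b:c = 30:24:40
Therefore a:c = 30:40
Simplify by GCD: a:c = 3:4

3:4


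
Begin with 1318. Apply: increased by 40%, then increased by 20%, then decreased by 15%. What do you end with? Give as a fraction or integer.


Start: 1318
Step 1: increase by 40% => multiply by 140/100
  1318 * 140/100 = 9226/5
Step 2: increase by 20% => multiply by 120/100
  9226/5 * 120/100 = 55356/25
Step 3: decrease by 15% => multiply by 85/100
  55356/25 * 85/100 = 235263/125
Final value = 235263/125

235263/125


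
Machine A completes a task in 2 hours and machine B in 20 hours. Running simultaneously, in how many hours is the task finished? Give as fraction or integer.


Rate of A = 1/2 job per hour
Rate of B = 1/20 job per hour
Combined rate = 1/2 + 1/20
Find common denominator: (20 + 2)/(2*20) = 22/40
Combined rate = 11/20 job per hour
Time together = 1 / (11/20) = 20/11 hours

20/11


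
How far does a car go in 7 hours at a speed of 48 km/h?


Using distance = speed * time
Speed = 48 km/h
Time = 7 hours
Distance = 48 * 7
= 336 km

336


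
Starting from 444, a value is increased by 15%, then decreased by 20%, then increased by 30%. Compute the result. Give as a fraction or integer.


Start: 444
Step 1: increase by 15% => multiply by 115/100
  444 * 115/100 = 2553/5
Step 2: decrease by 20% => multiply by 80/100
  2553/5 * 80/100 = 10212/25
Step 3: increase by 30% => multiply by 130/100
  10212/25 * 130/100 = 66378/125
Final value = 66378/125

66378/125


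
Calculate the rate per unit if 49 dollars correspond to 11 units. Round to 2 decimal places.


Total dollars = 49
Number of units = 11
Unit rate = 49 / 11
= 4.45 dollars per unit

4.45


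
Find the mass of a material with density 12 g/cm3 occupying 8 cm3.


Using mass = density * volume
Density = 12 g/cm3
Volume = 8 cm3
Mass = 12 * 8
= 96 g

96


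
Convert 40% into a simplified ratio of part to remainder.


Part = 40%, Remainder = 60%
Ratio = 40:60
GCD(40, 60) = 20
Simplify: 2:3 = 2:3

2:3


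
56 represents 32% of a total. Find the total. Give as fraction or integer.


Given: 56 is 32% of the whole
Set up: 56 = 32/100 * whole
whole = 56 * 100 / 32
whole = 5600 / 32
whole = 175

175


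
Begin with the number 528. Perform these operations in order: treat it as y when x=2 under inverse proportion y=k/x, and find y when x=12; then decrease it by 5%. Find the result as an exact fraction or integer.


Start with 528.
Step 1: Inverse prop: k = (528)*2; new y = k/12 = 528*2/12 = 88
Step 2: Decrease by 5%: 88 * 95/100 = 418/5
Final result = 418/5

418/5


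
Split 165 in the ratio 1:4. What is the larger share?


Total parts = 1 + 4 = 5
Value per part = 165 / 5 = 33
First share = 1 * 33 = 33
Second share = 4 * 33 = 132
Larger share = 132

132


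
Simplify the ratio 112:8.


Find GCD(112, 8)
GCD = 8
Divide both by 8: 112/8 = 14, 8/8 = 1
Simplified ratio = 14:1

14:1


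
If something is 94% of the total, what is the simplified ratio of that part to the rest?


Part = 94%, Remainder = 6%
Ratio = 94:6
GCD(94, 6) = 2
Simplify: 47:3 = 47:3

47:3


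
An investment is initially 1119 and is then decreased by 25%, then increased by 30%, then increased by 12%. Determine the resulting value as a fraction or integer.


Start: 1119
Step 1: decrease by 25% => multiply by 75/100
  1119 * 75/100 = 3357/4
Step 2: increase by 30% => multiply by 130/100
  3357/4 * 130/100 = 43641/40
Step 3: increase by 12% => multiply by 112/100
  43641/40 * 112/100 = 305487/250
Final value = 305487/250

305487/250


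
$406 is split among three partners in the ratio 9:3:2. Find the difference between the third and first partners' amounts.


Total parts = 9 + 3 + 2 = 14
Value per part = 406 / 14 = 29
Shares: 9*29=261, 3*29=87, 2*29=58
Third share = 58, first share = 261
Difference = |58 - 261| = 203

203


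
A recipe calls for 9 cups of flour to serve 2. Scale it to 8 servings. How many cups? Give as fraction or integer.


Original: 9 cups for 2 servings
Target servings = 8
Scaling factor = 8/2
New amount = 9 * 8/2
= 72/2
= 36 cups

36


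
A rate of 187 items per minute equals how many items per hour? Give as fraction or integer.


Converting from per minute to per hour
Rate = 187 items per minute
Multiply by 60: 187 * 60
= 11220 items per hour

11220


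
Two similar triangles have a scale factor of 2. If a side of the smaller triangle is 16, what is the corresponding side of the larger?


Similar triangles have proportional sides
Scale factor = 2
Smaller side = 16
Corresponding larger side = 16 * 2
= 32

32


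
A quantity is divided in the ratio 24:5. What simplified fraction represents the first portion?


Total parts = 24 + 5 = 29
First part fraction = 24/29
Simplify: 24/29 = 24/29

24/29


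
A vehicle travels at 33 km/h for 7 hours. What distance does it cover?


Using distance = speed * time
Speed = 33 km/h
Time = 7 hours
Distance = 33 * 7
= 231 km

231


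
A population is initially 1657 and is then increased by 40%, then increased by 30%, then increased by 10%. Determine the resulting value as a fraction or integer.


Start: 1657
Step 1: increase by 40% => multiply by 140/100
  1657 * 140/100 = 11599/5
Step 2: increase by 30% => multiply by 130/100
  11599/5 * 130/100 = 150787/50
Step 3: increase by 10% => multiply by 110/100
  150787/50 * 110/100 = 1658657/500
Final value = 1658657/500

1658657/500


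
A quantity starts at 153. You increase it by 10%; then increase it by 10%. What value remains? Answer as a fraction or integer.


Start with 153.
Step 1: Increase by 10%: 153 * 110/100 = 1683/10
Step 2: Increase by 10%: 1683/10 * 110/100 = 18513/100
Final result = 18513/100

18513/100


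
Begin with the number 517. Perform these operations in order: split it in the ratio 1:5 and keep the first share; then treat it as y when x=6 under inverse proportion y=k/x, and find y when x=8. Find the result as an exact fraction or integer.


Start with 517.
Step 1: Split 1:5, first share = 517 * 1/6 = 517/6
Step 2: Inverse prop: k = (517/6)*6; new y = k/8 = 517/6*6/8 = 517/8
Final result = 517/8

517/8


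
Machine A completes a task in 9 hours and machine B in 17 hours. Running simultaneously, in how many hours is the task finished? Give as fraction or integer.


Rate of A = 1/9 job per hour
Rate of B = 1/17 job per hour
Combined rate = 1/9 + 1/17
Find common denominator: (17 + 9)/(9*17) = 26/153
Combined rate = 26/153 job per hour
Time together = 1 / (26/153) = 153/26 hours

153/26


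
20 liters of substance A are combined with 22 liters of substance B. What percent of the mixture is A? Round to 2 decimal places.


Volume of A = 20 L
Volume of B = 22 L
Total volume = 20 + 22 = 42 L
Percentage of A = (20/42) * 100
= 47.62%

47.62


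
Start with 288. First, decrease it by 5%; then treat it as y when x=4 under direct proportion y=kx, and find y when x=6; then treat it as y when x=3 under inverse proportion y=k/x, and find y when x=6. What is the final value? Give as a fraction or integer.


Start with 288.
Step 1: Decrease by 5%: 288 * 95/100 = 1368/5
Step 2: Direct prop: k = (1368/5)/4; new y = k*6 = 1368/5*6/4 = 2052/5
Step 3: Inverse prop: k = (2052/5)*3; new y = k/6 = 2052/5*3/6 = 1026/5
Final result = 1026/5

1026/5


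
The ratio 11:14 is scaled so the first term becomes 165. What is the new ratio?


Original ratio: 11:14
First term target: 165
Scale factor = 165 / 11 = 15
Multiply second term: 14 * 15 = 210
Equivalent ratio = 165:210

165:210


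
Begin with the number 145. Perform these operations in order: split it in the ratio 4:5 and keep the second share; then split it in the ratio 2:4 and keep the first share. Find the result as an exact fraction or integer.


Start with 145.
Step 1: Split 4:5, second share = 145 * 5/9 = 725/9
Step 2: Split 2:4, first share = 725/9 * 2/6 = 725/27
Final result = 725/27

725/27


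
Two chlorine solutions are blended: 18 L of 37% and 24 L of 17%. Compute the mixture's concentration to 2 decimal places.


Solute in mixture 1 = 37% of 18 L = 18*37/100 = 333/50 L
Solute in mixture 2 = 17% of 24 L = 24*17/100 = 102/25 L
Total solute = 333/50 + 102/25 = 537/50 L
Total volume = 18 + 24 = 42 L
Final concentration = 537/50/42 * 100 = 25.57%

25.57


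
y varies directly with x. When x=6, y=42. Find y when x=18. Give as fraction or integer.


Direct proportion: y = kx
Find k: k = 42/6 = 7
Compute y at x=18: y = 7 * 18
y = 126

126


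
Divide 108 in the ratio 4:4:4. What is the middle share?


Ratio = 4:4:4
Total parts = 4 + 4 + 4 = 12
Value per part = 108 / 12 = 9
First share = 4 * 9 = 36
Middle share = 4 * 9 = 36
Third share = 4 * 9 = 36

36


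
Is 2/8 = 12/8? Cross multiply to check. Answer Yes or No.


Cross multiply to check 2/8 = 12/8
Left cross product: 2 * 8 = 16
Right cross product: 8 * 12 = 96
16 != 96
Not equal, so proportions differ => No

No


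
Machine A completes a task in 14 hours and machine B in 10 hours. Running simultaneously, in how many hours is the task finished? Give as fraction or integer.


Rate of A = 1/14 job per hour
Rate of B = 1/10 job per hour
Combined rate = 1/14 + 1/10
Find common denominator: (10 + 14)/(14*10) = 24/140
Combined rate = 6/35 job per hour
Time together = 1 / (6/35) = 35/6 hours

35/6


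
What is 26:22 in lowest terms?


Find GCD(26, 22)
GCD = 2
Divide both by 2: 26/2 = 13, 22/2 = 11
Simplified ratio = 13:11

13:11


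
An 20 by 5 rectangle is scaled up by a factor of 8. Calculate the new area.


Original dimensions: 20 x 5
Enlargement factor = 8
New width = 20 * 8 = 160
New height = 5 * 8 = 40
New area = 160 * 40 = 6400

6400


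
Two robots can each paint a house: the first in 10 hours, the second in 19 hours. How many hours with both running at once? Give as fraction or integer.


Rate of A = 1/10 job per hour
Rate of B = 1/19 job per hour
Combined rate = 1/10 + 1/19
Find common denominator: (19 + 10)/(10*19) = 29/190
Combined rate = 29/190 job per hour
Time together = 1 / (29/190) = 190/29 hours

190/29


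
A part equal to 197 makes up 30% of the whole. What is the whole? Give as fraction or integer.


Given: 197 is 30% of the whole
Set up: 197 = 30/100 * whole
whole = 197 * 100 / 30
whole = 19700 / 30
whole = 1970/3

1970/3


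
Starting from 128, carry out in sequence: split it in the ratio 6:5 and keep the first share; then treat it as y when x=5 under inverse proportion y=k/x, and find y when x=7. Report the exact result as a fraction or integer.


Start with 128.
Step 1: Split 6:5, first share = 128 * 6/11 = 768/11
Step 2: Inverse prop: k = (768/11)*5; new y = k/7 = 768/11*5/7 = 3840/77
Final result = 3840/77

3840/77


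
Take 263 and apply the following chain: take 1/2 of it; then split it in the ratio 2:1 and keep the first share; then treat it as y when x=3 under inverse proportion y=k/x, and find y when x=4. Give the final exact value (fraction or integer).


Start with 263.
Step 1: Take 1/2: 263 * 1/2 = 263/2
Step 2: Split 2:1, first share = 263/2 * 2/3 = 263/3
Step 3: Inverse prop: k = (263/3)*3; new y = k/4 = 263/3*3/4 = 263/4
Final result = 263/4

263/4


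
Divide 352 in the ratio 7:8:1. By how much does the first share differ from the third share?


Total parts = 7 + 8 + 1 = 16
Value per part = 352 / 16 = 22
Shares: 7*22=154, 8*22=176, 1*22=22
First share = 154, third share = 22
Difference = |154 - 22| = 132

132


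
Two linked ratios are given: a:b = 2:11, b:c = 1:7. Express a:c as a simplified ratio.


Given a:b = 2:11 and b:c = 1:7
Make b consistent. Multiply first ratio by 1: a:b = 2:11
Multiply second ratio by 11: b:c = 11:77
Now b = 11 in both, so a:b:c = 2:11:77
Therefore a:c = 2:77
Simplify by GCD: a:c = 2:77

2:77


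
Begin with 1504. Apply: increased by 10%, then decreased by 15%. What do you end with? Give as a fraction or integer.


Start: 1504
Step 1: increase by 10% => multiply by 110/100
  1504 * 110/100 = 8272/5
Step 2: decrease by 15% => multiply by 85/100
  8272/5 * 85/100 = 35156/25
Final value = 35156/25

35156/25


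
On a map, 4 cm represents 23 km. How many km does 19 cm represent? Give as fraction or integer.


Map scale: 4 cm = 23 km
Measured distance on map = 19 cm
Set up proportion: 19 * 23 / 4
= 437 / 4
= 437/4 km

437/4


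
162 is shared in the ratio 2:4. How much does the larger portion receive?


Total parts = 2 + 4 = 6
Value per part = 162 / 6 = 27
First share = 2 * 27 = 54
Second share = 4 * 27 = 108
Larger share = 108

108


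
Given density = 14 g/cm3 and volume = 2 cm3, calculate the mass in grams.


Using mass = density * volume
Density = 14 g/cm3
Volume = 2 cm3
Mass = 14 * 2
= 28 g

28


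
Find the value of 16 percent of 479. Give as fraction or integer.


Compute 16% of 479
Convert percentage: 16% = 16/100
Multiply: 479 * 16/100
= 7664/100
= 1916/25

1916/25


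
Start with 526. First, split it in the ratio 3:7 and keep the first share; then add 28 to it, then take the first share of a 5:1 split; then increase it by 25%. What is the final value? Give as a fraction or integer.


Start with 526.
Step 1: Split 3:7, first share = 526 * 3/10 = 789/5
Step 2: Add 28: 789/5+28=929/5; split 5:1 first = 929/5*5/6 = 929/6
Step 3: Increase by 25%: 929/6 * 125/100 = 4645/24
Final result = 4645/24

4645/24


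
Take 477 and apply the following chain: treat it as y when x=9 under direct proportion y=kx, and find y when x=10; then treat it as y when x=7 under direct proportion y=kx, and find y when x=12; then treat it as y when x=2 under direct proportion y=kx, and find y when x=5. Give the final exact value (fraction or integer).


Start with 477.
Step 1: Direct prop: k = (477)/9; new y = k*10 = 477*10/9 = 530
Step 2: Direct prop: k = (530)/7; new y = k*12 = 530*12/7 = 6360/7
Step 3: Direct prop: k = (6360/7)/2; new y = k*5 = 6360/7*5/2 = 15900/7
Final result = 15900/7

15900/7


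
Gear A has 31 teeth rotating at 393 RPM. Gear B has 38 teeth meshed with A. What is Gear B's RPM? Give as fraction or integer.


Gear ratio: teeth_A * RPM_A = teeth_B * RPM_B
31 * 393 = 38 * RPM_B
12183 = 38 * RPM_B
RPM_B = 12183 / 38
RPM_B = 12183/38

12183/38


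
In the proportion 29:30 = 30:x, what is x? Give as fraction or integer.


Setting up: 29/30 = 30/x
Cross multiply: 29 * x = 30 * 30
29x = 900
x = 900/29
x = 900/29

900/29


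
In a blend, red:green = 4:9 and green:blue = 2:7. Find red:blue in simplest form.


Given a:b = 4:9 and b:c = 2:7
Make b consistent. Multiply first ratio by 2: a:b = 8:18
Multiply second ratio by 9: b:c = 18:63
Now b = 18 in both, so a:b:c = 8:18:63
Therefore a:c = 8:63
Simplify by GCD: a:c = 8:63

8:63


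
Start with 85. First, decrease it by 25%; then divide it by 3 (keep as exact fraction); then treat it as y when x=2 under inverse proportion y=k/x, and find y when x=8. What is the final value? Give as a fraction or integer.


Start with 85.
Step 1: Decrease by 25%: 85 * 75/100 = 255/4
Step 2: Divide by 3: 255/4 / 3 = 85/4
Step 3: Inverse prop: k = (85/4)*2; new y = k/8 = 85/4*2/8 = 85/16
Final result = 85/16

85/16


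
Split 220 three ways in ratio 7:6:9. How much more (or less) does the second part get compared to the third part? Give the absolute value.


Total parts = 7 + 6 + 9 = 22
Value per part = 220 / 22 = 10
Shares: 7*10=70, 6*10=60, 9*10=90
Second share = 60, third share = 90
Difference = |60 - 90| = 30

30


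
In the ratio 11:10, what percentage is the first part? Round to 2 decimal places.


Total parts = 11 + 10 = 21
First part fraction = 11/21
Percentage = (11/21) * 100
= 0.52381 * 100
= 52.38%

52.38


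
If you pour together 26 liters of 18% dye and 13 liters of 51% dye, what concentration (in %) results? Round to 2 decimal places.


Solute in mixture 1 = 18% of 26 L = 26*18/100 = 117/25 L
Solute in mixture 2 = 51% of 13 L = 13*51/100 = 663/100 L
Total solute = 117/25 + 663/100 = 1131/100 L
Total volume = 26 + 13 = 39 L
Final concentration = 1131/100/39 * 100 = 29.00%

29.00


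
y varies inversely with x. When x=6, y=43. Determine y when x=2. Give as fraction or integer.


Inverse proportion: y = k/x
Find k: k = 6 * 43 = 258
Compute y at x=2: y = 258/2
y = 129

129


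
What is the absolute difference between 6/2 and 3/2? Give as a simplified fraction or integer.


Simplify: 6/2 = 3 and 3/2 = 3/2
Find common denominator: LCD = 2
Convert: 6/2 and 3/2
Difference = |6 - 3|/2 = 3/2
Simplified = 3/2

3/2


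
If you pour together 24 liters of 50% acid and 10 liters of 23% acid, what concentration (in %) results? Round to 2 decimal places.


Solute in mixture 1 = 50% of 24 L = 24*50/100 = 12 L
Solute in mixture 2 = 23% of 10 L = 10*23/100 = 23/10 L
Total solute = 12 + 23/10 = 143/10 L
Total volume = 24 + 10 = 34 L
Final concentration = 143/10/34 * 100 = 42.06%

42.06


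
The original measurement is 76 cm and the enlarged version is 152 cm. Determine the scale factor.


Original length = 76 cm
Scaled length = 152 cm
Scale factor = 152 / 76
= 2

2


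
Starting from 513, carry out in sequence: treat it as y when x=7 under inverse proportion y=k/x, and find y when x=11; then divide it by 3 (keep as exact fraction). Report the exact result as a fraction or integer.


Start with 513.
Step 1: Inverse prop: k = (513)*7; new y = k/11 = 513*7/11 = 3591/11
Step 2: Divide by 3: 3591/11 / 3 = 1197/11
Final result = 1197/11

1197/11


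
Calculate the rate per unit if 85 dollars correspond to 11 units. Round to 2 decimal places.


Total dollars = 85
Number of units = 11
Unit rate = 85 / 11
= 7.73 dollars per unit

7.73


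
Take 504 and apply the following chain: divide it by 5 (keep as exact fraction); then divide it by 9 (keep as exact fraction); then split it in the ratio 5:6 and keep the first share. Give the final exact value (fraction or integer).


Start with 504.
Step 1: Divide by 5: 504 / 5 = 504/5
Step 2: Divide by 9: 504/5 / 9 = 56/5
Step 3: Split 5:6, first share = 56/5 * 5/11 = 56/11
Final result = 56/11

56/11


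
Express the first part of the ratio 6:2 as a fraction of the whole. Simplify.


Total parts = 6 + 2 = 8
First part fraction = 6/8
Simplify: 6/8 = 3/4

3/4


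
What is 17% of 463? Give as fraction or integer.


Compute 17% of 463
Convert percentage: 17% = 17/100
Multiply: 463 * 17/100
= 7871/100
= 7871/100

7871/100


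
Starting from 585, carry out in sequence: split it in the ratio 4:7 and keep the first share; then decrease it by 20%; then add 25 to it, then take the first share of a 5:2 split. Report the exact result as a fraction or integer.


Start with 585.
Step 1: Split 4:7, first share = 585 * 4/11 = 2340/11
Step 2: Decrease by 20%: 2340/11 * 80/100 = 1872/11
Step 3: Add 25: 1872/11+25=2147/11; split 5:2 first = 2147/11*5/7 = 10735/77
Final result = 10735/77

10735/77


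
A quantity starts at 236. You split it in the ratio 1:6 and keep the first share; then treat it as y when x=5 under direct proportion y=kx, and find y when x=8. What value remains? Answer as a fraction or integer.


Start with 236.
Step 1: Split 1:6, first share = 236 * 1/7 = 236/7
Step 2: Direct prop: k = (236/7)/5; new y = k*8 = 236/7*8/5 = 1888/35
Final result = 1888/35

1888/35


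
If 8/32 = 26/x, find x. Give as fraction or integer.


Setting up: 8/32 = 26/x
Cross multiply: 8 * x = 32 * 26
8x = 832
x = 832/8
x = 104

104


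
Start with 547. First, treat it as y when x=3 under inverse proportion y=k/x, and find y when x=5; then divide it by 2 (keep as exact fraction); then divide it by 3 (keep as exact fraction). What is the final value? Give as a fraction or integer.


Start with 547.
Step 1: Inverse prop: k = (547)*3; new y = k/5 = 547*3/5 = 1641/5
Step 2: Divide by 2: 1641/5 / 2 = 1641/10
Step 3: Divide by 3: 1641/10 / 3 = 547/10
Final result = 547/10

547/10


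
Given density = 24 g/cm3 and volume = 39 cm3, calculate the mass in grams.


Using mass = density * volume
Density = 24 g/cm3
Volume = 39 cm3
Mass = 24 * 39
= 936 g

936


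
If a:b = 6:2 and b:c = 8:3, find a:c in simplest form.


Given a:b = 6:2 and b:c = 8:3
Make b consistent. Multiply first ratio by 8: a:b = 48:16
Multiply second ratio by 2: b:c = 16:6
Now b = 16 in both, so a:b:c = 48:16:6
Therefore a:c = 48:6
Simplify by GCD: a:c = 8:1

8:1


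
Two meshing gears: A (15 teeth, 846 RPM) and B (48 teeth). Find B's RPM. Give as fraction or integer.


Gear ratio: teeth_A * RPM_A = teeth_B * RPM_B
15 * 846 = 48 * RPM_B
12690 = 48 * RPM_B
RPM_B = 12690 / 48
RPM_B = 2115/8

2115/8


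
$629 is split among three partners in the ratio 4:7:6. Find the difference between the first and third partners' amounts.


Total parts = 4 + 7 + 6 = 17
Value per part = 629 / 17 = 37
Shares: 4*37=148, 7*37=259, 6*37=222
First share = 148, third share = 222
Difference = |148 - 222| = 74

74


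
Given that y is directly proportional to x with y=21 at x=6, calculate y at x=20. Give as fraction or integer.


Direct proportion: y = kx
Find k: k = 21/6 = 7/2
Compute y at x=20: y = 7/2 * 20
y = 70

70


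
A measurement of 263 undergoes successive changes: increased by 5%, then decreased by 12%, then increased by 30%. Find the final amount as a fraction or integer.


Start: 263
Step 1: increase by 5% => multiply by 105/100
  263 * 105/100 = 5523/20
Step 2: decrease by 12% => multiply by 88/100
  5523/20 * 88/100 = 60753/250
Step 3: increase by 30% => multiply by 130/100
  60753/250 * 130/100 = 789789/2500
Final value = 789789/2500

789789/2500


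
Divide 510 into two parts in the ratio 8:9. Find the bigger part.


Total parts = 8 + 9 = 17
Value per part = 510 / 17 = 30
First share = 8 * 30 = 240
Second share = 9 * 30 = 270
Larger share = 270

270


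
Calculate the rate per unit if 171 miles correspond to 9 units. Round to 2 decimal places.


Total miles = 171
Number of units = 9
Unit rate = 171 / 9
= 19 miles per unit

19


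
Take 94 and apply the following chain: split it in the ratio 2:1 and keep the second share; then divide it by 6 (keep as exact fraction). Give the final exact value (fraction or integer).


Start with 94.
Step 1: Split 2:1, second share = 94 * 1/3 = 94/3
Step 2: Divide by 6: 94/3 / 6 = 47/9
Final result = 47/9

47/9


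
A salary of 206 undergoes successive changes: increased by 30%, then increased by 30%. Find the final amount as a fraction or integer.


Start: 206
Step 1: increase by 30% => multiply by 130/100
  206 * 130/100 = 1339/5
Step 2: increase by 30% => multiply by 130/100
  1339/5 * 130/100 = 17407/50
Final value = 17407/50

17407/50


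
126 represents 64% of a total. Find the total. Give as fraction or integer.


Given: 126 is 64% of the whole
Set up: 126 = 64/100 * whole
whole = 126 * 100 / 64
whole = 12600 / 64
whole = 1575/8

1575/8
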